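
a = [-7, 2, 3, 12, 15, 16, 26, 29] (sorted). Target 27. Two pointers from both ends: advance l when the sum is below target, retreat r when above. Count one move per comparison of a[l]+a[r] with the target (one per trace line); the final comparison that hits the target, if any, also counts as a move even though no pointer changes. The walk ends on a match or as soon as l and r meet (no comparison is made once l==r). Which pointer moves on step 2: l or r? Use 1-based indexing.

r

l=1 r=8: -7+29=22 <27, l++
l=2 r=8: 2+29=31 >27, r--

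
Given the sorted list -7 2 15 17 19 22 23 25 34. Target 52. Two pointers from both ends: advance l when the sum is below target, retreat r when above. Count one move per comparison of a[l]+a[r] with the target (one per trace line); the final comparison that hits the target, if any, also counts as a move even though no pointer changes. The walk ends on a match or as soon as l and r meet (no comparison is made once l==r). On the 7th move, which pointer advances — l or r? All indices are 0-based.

l=0 r=8: -7+34=27 <52, l++
l=1 r=8: 2+34=36 <52, l++
l=2 r=8: 15+34=49 <52, l++
l=3 r=8: 17+34=51 <52, l++
l=4 r=8: 19+34=53 >52, r--
l=4 r=7: 19+25=44 <52, l++
l=5 r=7: 22+25=47 <52, l++

l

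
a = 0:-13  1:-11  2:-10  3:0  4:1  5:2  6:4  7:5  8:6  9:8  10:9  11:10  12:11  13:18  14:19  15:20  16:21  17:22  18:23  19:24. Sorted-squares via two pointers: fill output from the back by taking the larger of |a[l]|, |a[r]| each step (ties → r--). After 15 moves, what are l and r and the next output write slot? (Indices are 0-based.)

[0,19] |-13|<=|24| out[19]=576 → r--
[0,18] |-13|<=|23| out[18]=529 → r--
[0,17] |-13|<=|22| out[17]=484 → r--
[0,16] |-13|<=|21| out[16]=441 → r--
[0,15] |-13|<=|20| out[15]=400 → r--
[0,14] |-13|<=|19| out[14]=361 → r--
[0,13] |-13|<=|18| out[13]=324 → r--
[0,12] |-13|>|11| out[12]=169 → l++
[1,12] |-11|<=|11| out[11]=121 → r--
[1,11] |-11|>|10| out[10]=121 → l++
[2,11] |-10|<=|10| out[9]=100 → r--
[2,10] |-10|>|9| out[8]=100 → l++
[3,10] |0|<=|9| out[7]=81 → r--
[3,9] |0|<=|8| out[6]=64 → r--
[3,8] |0|<=|6| out[5]=36 → r--

l=3, r=7, next write slot=4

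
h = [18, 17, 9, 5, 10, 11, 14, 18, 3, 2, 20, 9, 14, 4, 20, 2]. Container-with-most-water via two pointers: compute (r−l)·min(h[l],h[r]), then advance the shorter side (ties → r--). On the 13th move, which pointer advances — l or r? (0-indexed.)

[0,15] min(18,2)*15=30 best=30 * → r--
[0,14] min(18,20)*14=252 best=252 * → l++
[1,14] min(17,20)*13=221 best=252 → l++
[2,14] min(9,20)*12=108 best=252 → l++
[3,14] min(5,20)*11=55 best=252 → l++
[4,14] min(10,20)*10=100 best=252 → l++
[5,14] min(11,20)*9=99 best=252 → l++
[6,14] min(14,20)*8=112 best=252 → l++
[7,14] min(18,20)*7=126 best=252 → l++
[8,14] min(3,20)*6=18 best=252 → l++
[9,14] min(2,20)*5=10 best=252 → l++
[10,14] min(20,20)*4=80 best=252 → r--
[10,13] min(20,4)*3=12 best=252 → r--

r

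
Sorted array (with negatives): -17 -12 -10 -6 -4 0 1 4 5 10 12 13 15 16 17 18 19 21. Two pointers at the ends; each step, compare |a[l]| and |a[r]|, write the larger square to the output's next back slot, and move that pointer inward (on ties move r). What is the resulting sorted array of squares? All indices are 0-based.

[0,17] |-17|<=|21| out[17]=441 → r--
[0,16] |-17|<=|19| out[16]=361 → r--
[0,15] |-17|<=|18| out[15]=324 → r--
[0,14] |-17|<=|17| out[14]=289 → r--
[0,13] |-17|>|16| out[13]=289 → l++
[1,13] |-12|<=|16| out[12]=256 → r--
[1,12] |-12|<=|15| out[11]=225 → r--
[1,11] |-12|<=|13| out[10]=169 → r--
[1,10] |-12|<=|12| out[9]=144 → r--
[1,9] |-12|>|10| out[8]=144 → l++
[2,9] |-10|<=|10| out[7]=100 → r--
[2,8] |-10|>|5| out[6]=100 → l++
[3,8] |-6|>|5| out[5]=36 → l++
[4,8] |-4|<=|5| out[4]=25 → r--
[4,7] |-4|<=|4| out[3]=16 → r--
[4,6] |-4|>|1| out[2]=16 → l++
[5,6] |0|<=|1| out[1]=1 → r--
[5,5] |0|<=|0| out[0]=0 → r--

[0, 1, 16, 16, 25, 36, 100, 100, 144, 144, 169, 225, 256, 289, 289, 324, 361, 441]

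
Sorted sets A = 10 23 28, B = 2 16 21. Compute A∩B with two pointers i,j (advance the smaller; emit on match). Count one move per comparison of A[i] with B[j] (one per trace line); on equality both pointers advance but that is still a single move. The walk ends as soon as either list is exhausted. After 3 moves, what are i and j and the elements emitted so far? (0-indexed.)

i=1, j=2, emitted=[]

i=0 j=0: 10>2, j++
i=0 j=1: 10<16, i++
i=1 j=1: 23>16, j++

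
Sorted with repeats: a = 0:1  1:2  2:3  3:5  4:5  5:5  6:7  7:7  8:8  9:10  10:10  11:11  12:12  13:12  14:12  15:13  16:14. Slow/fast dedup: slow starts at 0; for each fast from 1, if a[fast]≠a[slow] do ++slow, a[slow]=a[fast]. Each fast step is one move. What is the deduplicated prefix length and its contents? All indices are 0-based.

length 11; prefix = [1, 2, 3, 5, 7, 8, 10, 11, 12, 13, 14]

(s=0,f=1) a[fast]=2≠a[slow]=1 write a[1]=2 → slow++,fast++
(s=1,f=2) a[fast]=3≠a[slow]=2 write a[2]=3 → slow++,fast++
(s=2,f=3) a[fast]=5≠a[slow]=3 write a[3]=5 → slow++,fast++
(s=3,f=4) a[fast]=5=a[slow] dup → fast++
(s=3,f=5) a[fast]=5=a[slow] dup → fast++
(s=3,f=6) a[fast]=7≠a[slow]=5 write a[4]=7 → slow++,fast++
(s=4,f=7) a[fast]=7=a[slow] dup → fast++
(s=4,f=8) a[fast]=8≠a[slow]=7 write a[5]=8 → slow++,fast++
(s=5,f=9) a[fast]=10≠a[slow]=8 write a[6]=10 → slow++,fast++
(s=6,f=10) a[fast]=10=a[slow] dup → fast++
(s=6,f=11) a[fast]=11≠a[slow]=10 write a[7]=11 → slow++,fast++
(s=7,f=12) a[fast]=12≠a[slow]=11 write a[8]=12 → slow++,fast++
(s=8,f=13) a[fast]=12=a[slow] dup → fast++
(s=8,f=14) a[fast]=12=a[slow] dup → fast++
(s=8,f=15) a[fast]=13≠a[slow]=12 write a[9]=13 → slow++,fast++
(s=9,f=16) a[fast]=14≠a[slow]=13 write a[10]=14 → slow++,fast++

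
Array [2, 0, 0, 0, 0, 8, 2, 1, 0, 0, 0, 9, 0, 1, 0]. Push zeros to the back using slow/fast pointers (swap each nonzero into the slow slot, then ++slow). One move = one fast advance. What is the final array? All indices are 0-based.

slow=0 fast=0: a[fast]=2≠0 swap→a[0]=2, slow++,fast++
slow=1 fast=1: a[fast]=0, fast++
slow=1 fast=2: a[fast]=0, fast++
slow=1 fast=3: a[fast]=0, fast++
slow=1 fast=4: a[fast]=0, fast++
slow=1 fast=5: a[fast]=8≠0 swap→a[1]=8, slow++,fast++
slow=2 fast=6: a[fast]=2≠0 swap→a[2]=2, slow++,fast++
slow=3 fast=7: a[fast]=1≠0 swap→a[3]=1, slow++,fast++
slow=4 fast=8: a[fast]=0, fast++
slow=4 fast=9: a[fast]=0, fast++
slow=4 fast=10: a[fast]=0, fast++
slow=4 fast=11: a[fast]=9≠0 swap→a[4]=9, slow++,fast++
slow=5 fast=12: a[fast]=0, fast++
slow=5 fast=13: a[fast]=1≠0 swap→a[5]=1, slow++,fast++
slow=6 fast=14: a[fast]=0, fast++

[2, 8, 2, 1, 9, 1, 0, 0, 0, 0, 0, 0, 0, 0, 0]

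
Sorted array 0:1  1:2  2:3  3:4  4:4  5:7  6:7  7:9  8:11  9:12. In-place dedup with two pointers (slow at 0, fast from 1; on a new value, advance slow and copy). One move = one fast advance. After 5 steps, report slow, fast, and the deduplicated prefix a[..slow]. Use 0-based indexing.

slow=4, fast=6, prefix=[1, 2, 3, 4, 7]

(s=0,f=1) a[fast]=2≠a[slow]=1 write a[1]=2 → slow++,fast++
(s=1,f=2) a[fast]=3≠a[slow]=2 write a[2]=3 → slow++,fast++
(s=2,f=3) a[fast]=4≠a[slow]=3 write a[3]=4 → slow++,fast++
(s=3,f=4) a[fast]=4=a[slow] dup → fast++
(s=3,f=5) a[fast]=7≠a[slow]=4 write a[4]=7 → slow++,fast++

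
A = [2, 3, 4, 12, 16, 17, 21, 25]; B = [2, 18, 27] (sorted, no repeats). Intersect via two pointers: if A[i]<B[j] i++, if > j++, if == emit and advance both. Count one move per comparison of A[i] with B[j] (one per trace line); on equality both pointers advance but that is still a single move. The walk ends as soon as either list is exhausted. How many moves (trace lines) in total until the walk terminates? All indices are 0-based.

9 moves

[i=0,j=0] 2==2 emit → i++,j++
[i=1,j=1] 3<18 → i++
[i=2,j=1] 4<18 → i++
[i=3,j=1] 12<18 → i++
[i=4,j=1] 16<18 → i++
[i=5,j=1] 17<18 → i++
[i=6,j=1] 21>18 → j++
[i=6,j=2] 21<27 → i++
[i=7,j=2] 25<27 → i++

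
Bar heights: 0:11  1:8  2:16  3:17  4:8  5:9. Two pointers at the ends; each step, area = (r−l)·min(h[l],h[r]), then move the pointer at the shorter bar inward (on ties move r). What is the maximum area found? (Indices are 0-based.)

[0,5] min(11,9)*5=45 best=45 * → r--
[0,4] min(11,8)*4=32 best=45 → r--
[0,3] min(11,17)*3=33 best=45 → l++
[1,3] min(8,17)*2=16 best=45 → l++
[2,3] min(16,17)*1=16 best=45 → l++

max area = 45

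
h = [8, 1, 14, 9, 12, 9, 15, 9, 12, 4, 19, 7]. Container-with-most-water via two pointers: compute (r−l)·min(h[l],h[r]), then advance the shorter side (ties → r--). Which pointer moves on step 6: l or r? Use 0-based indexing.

l=0 r=11: min(8,7)*11=77 best=77 *, r--
l=0 r=10: min(8,19)*10=80 best=80 *, l++
l=1 r=10: min(1,19)*9=9 best=80, l++
l=2 r=10: min(14,19)*8=112 best=112 *, l++
l=3 r=10: min(9,19)*7=63 best=112, l++
l=4 r=10: min(12,19)*6=72 best=112, l++

l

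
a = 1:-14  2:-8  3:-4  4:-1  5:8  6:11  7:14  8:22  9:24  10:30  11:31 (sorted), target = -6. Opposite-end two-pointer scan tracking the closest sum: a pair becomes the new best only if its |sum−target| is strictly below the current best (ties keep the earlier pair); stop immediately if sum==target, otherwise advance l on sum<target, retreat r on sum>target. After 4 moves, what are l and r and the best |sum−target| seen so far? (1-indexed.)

l=1, r=7, best |Δ|=14

l=1 r=11: -14+31=17 d=23 *, r--
l=1 r=10: -14+30=16 d=22 *, r--
l=1 r=9: -14+24=10 d=16 *, r--
l=1 r=8: -14+22=8 d=14 *, r--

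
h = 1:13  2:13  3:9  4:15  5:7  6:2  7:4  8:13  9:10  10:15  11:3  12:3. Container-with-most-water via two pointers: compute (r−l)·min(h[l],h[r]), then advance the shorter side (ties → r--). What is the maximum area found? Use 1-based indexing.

max area = 117

[1,12] min(13,3)*11=33 best=33 * → r--
[1,11] min(13,3)*10=30 best=33 → r--
[1,10] min(13,15)*9=117 best=117 * → l++
[2,10] min(13,15)*8=104 best=117 → l++
[3,10] min(9,15)*7=63 best=117 → l++
[4,10] min(15,15)*6=90 best=117 → r--
[4,9] min(15,10)*5=50 best=117 → r--
[4,8] min(15,13)*4=52 best=117 → r--
[4,7] min(15,4)*3=12 best=117 → r--
[4,6] min(15,2)*2=4 best=117 → r--
[4,5] min(15,7)*1=7 best=117 → r--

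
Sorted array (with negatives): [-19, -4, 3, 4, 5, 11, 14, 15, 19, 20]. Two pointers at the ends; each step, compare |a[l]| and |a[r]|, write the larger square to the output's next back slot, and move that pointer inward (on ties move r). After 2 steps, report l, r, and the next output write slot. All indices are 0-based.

l=0, r=7, next write slot=7

l=0 r=9: |-19|<=|20| out[9]=400, r--
l=0 r=8: |-19|<=|19| out[8]=361, r--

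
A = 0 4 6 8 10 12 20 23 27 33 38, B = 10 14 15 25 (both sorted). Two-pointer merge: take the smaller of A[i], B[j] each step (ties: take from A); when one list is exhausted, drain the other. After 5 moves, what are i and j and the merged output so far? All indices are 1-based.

i=6, j=1, merged so far=[0, 4, 6, 8, 10]

[i=1,j=1] A[i]=0<=B[j]=10 take 0 → i++
[i=2,j=1] A[i]=4<=B[j]=10 take 4 → i++
[i=3,j=1] A[i]=6<=B[j]=10 take 6 → i++
[i=4,j=1] A[i]=8<=B[j]=10 take 8 → i++
[i=5,j=1] A[i]=10<=B[j]=10 take 10 → i++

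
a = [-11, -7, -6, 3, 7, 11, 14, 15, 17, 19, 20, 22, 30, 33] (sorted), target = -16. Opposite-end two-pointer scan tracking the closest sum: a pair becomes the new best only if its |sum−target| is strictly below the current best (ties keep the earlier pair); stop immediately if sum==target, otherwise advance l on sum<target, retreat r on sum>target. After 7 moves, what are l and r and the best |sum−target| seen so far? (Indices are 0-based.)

l=0 r=13: -11+33=22 d=38 *, r--
l=0 r=12: -11+30=19 d=35 *, r--
l=0 r=11: -11+22=11 d=27 *, r--
l=0 r=10: -11+20=9 d=25 *, r--
l=0 r=9: -11+19=8 d=24 *, r--
l=0 r=8: -11+17=6 d=22 *, r--
l=0 r=7: -11+15=4 d=20 *, r--

l=0, r=6, best |Δ|=20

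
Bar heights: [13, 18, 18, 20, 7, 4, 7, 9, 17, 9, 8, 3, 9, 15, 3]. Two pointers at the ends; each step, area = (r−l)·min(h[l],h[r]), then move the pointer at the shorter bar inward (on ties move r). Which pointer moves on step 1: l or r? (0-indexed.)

l=0 r=14: min(13,3)*14=42 best=42 *, r--

r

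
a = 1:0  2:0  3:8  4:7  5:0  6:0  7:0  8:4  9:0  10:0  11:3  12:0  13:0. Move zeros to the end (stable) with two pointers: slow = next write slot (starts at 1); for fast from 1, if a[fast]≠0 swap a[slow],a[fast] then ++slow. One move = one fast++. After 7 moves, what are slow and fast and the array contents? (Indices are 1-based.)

slow=3, fast=8, a=[8, 7, 0, 0, 0, 0, 0, 4, 0, 0, 3, 0, 0]

slow=1 fast=1: a[fast]=0, fast++
slow=1 fast=2: a[fast]=0, fast++
slow=1 fast=3: a[fast]=8≠0 swap→a[1]=8, slow++,fast++
slow=2 fast=4: a[fast]=7≠0 swap→a[2]=7, slow++,fast++
slow=3 fast=5: a[fast]=0, fast++
slow=3 fast=6: a[fast]=0, fast++
slow=3 fast=7: a[fast]=0, fast++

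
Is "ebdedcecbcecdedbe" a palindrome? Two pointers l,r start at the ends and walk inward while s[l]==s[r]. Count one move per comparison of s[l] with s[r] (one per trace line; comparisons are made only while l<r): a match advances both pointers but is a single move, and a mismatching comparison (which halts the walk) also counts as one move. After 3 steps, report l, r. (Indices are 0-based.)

[0,16] 'e'=='e' → l++,r--
[1,15] 'b'=='b' → l++,r--
[2,14] 'd'=='d' → l++,r--

l=3, r=13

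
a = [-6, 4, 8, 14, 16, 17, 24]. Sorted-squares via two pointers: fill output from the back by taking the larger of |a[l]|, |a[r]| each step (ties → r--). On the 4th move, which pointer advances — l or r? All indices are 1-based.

r

[1,7] |-6|<=|24| out[7]=576 → r--
[1,6] |-6|<=|17| out[6]=289 → r--
[1,5] |-6|<=|16| out[5]=256 → r--
[1,4] |-6|<=|14| out[4]=196 → r--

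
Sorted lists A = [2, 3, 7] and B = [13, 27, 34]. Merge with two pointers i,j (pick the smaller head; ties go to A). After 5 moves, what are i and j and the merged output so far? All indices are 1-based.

[i=1,j=1] A[i]=2<=B[j]=13 take 2 → i++
[i=2,j=1] A[i]=3<=B[j]=13 take 3 → i++
[i=3,j=1] A[i]=7<=B[j]=13 take 7 → i++
[i=4,j=1] A done, take B[j]=13 → j++
[i=4,j=2] A done, take B[j]=27 → j++

i=4, j=3, merged so far=[2, 3, 7, 13, 27]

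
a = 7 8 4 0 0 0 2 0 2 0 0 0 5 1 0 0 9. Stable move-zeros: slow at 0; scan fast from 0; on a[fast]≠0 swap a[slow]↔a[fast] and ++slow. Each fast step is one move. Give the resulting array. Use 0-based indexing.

slow=0 fast=0: a[fast]=7≠0 swap→a[0]=7, slow++,fast++
slow=1 fast=1: a[fast]=8≠0 swap→a[1]=8, slow++,fast++
slow=2 fast=2: a[fast]=4≠0 swap→a[2]=4, slow++,fast++
slow=3 fast=3: a[fast]=0, fast++
slow=3 fast=4: a[fast]=0, fast++
slow=3 fast=5: a[fast]=0, fast++
slow=3 fast=6: a[fast]=2≠0 swap→a[3]=2, slow++,fast++
slow=4 fast=7: a[fast]=0, fast++
slow=4 fast=8: a[fast]=2≠0 swap→a[4]=2, slow++,fast++
slow=5 fast=9: a[fast]=0, fast++
slow=5 fast=10: a[fast]=0, fast++
slow=5 fast=11: a[fast]=0, fast++
slow=5 fast=12: a[fast]=5≠0 swap→a[5]=5, slow++,fast++
slow=6 fast=13: a[fast]=1≠0 swap→a[6]=1, slow++,fast++
slow=7 fast=14: a[fast]=0, fast++
slow=7 fast=15: a[fast]=0, fast++
slow=7 fast=16: a[fast]=9≠0 swap→a[7]=9, slow++,fast++

[7, 8, 4, 2, 2, 5, 1, 9, 0, 0, 0, 0, 0, 0, 0, 0, 0]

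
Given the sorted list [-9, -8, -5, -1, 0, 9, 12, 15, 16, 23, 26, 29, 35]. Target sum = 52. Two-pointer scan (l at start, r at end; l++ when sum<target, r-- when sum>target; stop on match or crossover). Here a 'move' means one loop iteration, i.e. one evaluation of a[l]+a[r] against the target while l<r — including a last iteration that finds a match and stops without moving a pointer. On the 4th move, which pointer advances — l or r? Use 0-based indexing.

l

l=0 r=12: -9+35=26 <52, l++
l=1 r=12: -8+35=27 <52, l++
l=2 r=12: -5+35=30 <52, l++
l=3 r=12: -1+35=34 <52, l++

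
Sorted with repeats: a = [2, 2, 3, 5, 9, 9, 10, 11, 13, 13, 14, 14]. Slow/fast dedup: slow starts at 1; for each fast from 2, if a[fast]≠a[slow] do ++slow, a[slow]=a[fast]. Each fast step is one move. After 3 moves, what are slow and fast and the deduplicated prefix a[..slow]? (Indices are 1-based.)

slow=3, fast=5, prefix=[2, 3, 5]

(s=1,f=2) a[fast]=2=a[slow] dup → fast++
(s=1,f=3) a[fast]=3≠a[slow]=2 write a[2]=3 → slow++,fast++
(s=2,f=4) a[fast]=5≠a[slow]=3 write a[3]=5 → slow++,fast++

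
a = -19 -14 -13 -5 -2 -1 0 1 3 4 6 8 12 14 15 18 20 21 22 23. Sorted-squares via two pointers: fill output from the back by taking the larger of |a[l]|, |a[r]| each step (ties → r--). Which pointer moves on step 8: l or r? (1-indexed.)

[1,20] |-19|<=|23| out[20]=529 → r--
[1,19] |-19|<=|22| out[19]=484 → r--
[1,18] |-19|<=|21| out[18]=441 → r--
[1,17] |-19|<=|20| out[17]=400 → r--
[1,16] |-19|>|18| out[16]=361 → l++
[2,16] |-14|<=|18| out[15]=324 → r--
[2,15] |-14|<=|15| out[14]=225 → r--
[2,14] |-14|<=|14| out[13]=196 → r--

r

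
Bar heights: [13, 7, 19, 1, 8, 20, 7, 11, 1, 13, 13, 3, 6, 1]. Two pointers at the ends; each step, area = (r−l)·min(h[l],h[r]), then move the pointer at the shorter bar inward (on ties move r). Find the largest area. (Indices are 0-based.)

l=0 r=13: min(13,1)*13=13 best=13 *, r--
l=0 r=12: min(13,6)*12=72 best=72 *, r--
l=0 r=11: min(13,3)*11=33 best=72, r--
l=0 r=10: min(13,13)*10=130 best=130 *, r--
l=0 r=9: min(13,13)*9=117 best=130, r--
l=0 r=8: min(13,1)*8=8 best=130, r--
l=0 r=7: min(13,11)*7=77 best=130, r--
l=0 r=6: min(13,7)*6=42 best=130, r--
l=0 r=5: min(13,20)*5=65 best=130, l++
l=1 r=5: min(7,20)*4=28 best=130, l++
l=2 r=5: min(19,20)*3=57 best=130, l++
l=3 r=5: min(1,20)*2=2 best=130, l++
l=4 r=5: min(8,20)*1=8 best=130, l++

max area = 130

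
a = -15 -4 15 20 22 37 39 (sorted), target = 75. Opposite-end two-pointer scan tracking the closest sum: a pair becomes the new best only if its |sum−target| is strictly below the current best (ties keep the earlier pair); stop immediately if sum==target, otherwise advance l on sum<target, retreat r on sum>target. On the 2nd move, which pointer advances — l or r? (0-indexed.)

l

[0,6] -15+39=24 d=51 * → l++
[1,6] -4+39=35 d=40 * → l++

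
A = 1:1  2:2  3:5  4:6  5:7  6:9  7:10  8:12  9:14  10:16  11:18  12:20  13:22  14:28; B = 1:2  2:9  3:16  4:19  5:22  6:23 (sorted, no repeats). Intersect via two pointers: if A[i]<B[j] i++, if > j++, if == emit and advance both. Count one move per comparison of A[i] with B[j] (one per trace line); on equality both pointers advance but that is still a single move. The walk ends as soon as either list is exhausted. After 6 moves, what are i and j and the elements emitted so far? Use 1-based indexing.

i=7, j=3, emitted=[2, 9]

[i=1,j=1] 1<2 → i++
[i=2,j=1] 2==2 emit → i++,j++
[i=3,j=2] 5<9 → i++
[i=4,j=2] 6<9 → i++
[i=5,j=2] 7<9 → i++
[i=6,j=2] 9==9 emit → i++,j++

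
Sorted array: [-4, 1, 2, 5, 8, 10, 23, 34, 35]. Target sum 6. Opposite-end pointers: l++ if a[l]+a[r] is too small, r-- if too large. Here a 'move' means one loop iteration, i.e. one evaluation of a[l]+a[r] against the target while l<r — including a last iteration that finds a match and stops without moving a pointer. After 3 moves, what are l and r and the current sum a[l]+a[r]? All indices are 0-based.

l=0 r=8: -4+35=31 >6, r--
l=0 r=7: -4+34=30 >6, r--
l=0 r=6: -4+23=19 >6, r--

l=0, r=5, sum=6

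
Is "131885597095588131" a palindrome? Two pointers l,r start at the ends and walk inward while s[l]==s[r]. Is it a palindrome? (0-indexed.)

not a palindrome (mismatch at 8,9)

[0,17] '1'=='1' → l++,r--
[1,16] '3'=='3' → l++,r--
[2,15] '1'=='1' → l++,r--
[3,14] '8'=='8' → l++,r--
[4,13] '8'=='8' → l++,r--
[5,12] '5'=='5' → l++,r--
[6,11] '5'=='5' → l++,r--
[7,10] '9'=='9' → l++,r--
[8,9] '7'!='0' → stop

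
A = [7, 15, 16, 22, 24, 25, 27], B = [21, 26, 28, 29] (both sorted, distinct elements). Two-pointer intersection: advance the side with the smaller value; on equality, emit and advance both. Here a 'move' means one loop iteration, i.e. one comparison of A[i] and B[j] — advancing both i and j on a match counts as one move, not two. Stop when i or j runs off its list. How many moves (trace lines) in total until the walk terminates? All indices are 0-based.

9 moves

[i=0,j=0] 7<21 → i++
[i=1,j=0] 15<21 → i++
[i=2,j=0] 16<21 → i++
[i=3,j=0] 22>21 → j++
[i=3,j=1] 22<26 → i++
[i=4,j=1] 24<26 → i++
[i=5,j=1] 25<26 → i++
[i=6,j=1] 27>26 → j++
[i=6,j=2] 27<28 → i++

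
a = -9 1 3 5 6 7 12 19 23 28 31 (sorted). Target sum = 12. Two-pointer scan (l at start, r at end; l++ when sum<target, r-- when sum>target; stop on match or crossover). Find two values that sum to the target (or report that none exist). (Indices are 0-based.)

[0,10] -9+31=22 >12 → r--
[0,9] -9+28=19 >12 → r--
[0,8] -9+23=14 >12 → r--
[0,7] -9+19=10 <12 → l++
[1,7] 1+19=20 >12 → r--
[1,6] 1+12=13 >12 → r--
[1,5] 1+7=8 <12 → l++
[2,5] 3+7=10 <12 → l++
[3,5] 5+7=12 → found

(5, 7)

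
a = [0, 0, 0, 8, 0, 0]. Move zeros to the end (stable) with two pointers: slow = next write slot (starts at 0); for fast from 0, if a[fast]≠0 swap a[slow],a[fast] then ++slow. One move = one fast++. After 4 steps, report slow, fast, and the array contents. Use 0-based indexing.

slow=0 fast=0: a[fast]=0, fast++
slow=0 fast=1: a[fast]=0, fast++
slow=0 fast=2: a[fast]=0, fast++
slow=0 fast=3: a[fast]=8≠0 swap→a[0]=8, slow++,fast++

slow=1, fast=4, a=[8, 0, 0, 0, 0, 0]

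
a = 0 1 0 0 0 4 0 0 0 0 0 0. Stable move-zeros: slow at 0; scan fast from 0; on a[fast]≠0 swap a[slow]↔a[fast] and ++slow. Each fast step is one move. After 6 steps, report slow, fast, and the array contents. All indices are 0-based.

(s=0,f=0) a[fast]=0 → fast++
(s=0,f=1) a[fast]=1≠0 swap→a[0]=1 → slow++,fast++
(s=1,f=2) a[fast]=0 → fast++
(s=1,f=3) a[fast]=0 → fast++
(s=1,f=4) a[fast]=0 → fast++
(s=1,f=5) a[fast]=4≠0 swap→a[1]=4 → slow++,fast++

slow=2, fast=6, a=[1, 4, 0, 0, 0, 0, 0, 0, 0, 0, 0, 0]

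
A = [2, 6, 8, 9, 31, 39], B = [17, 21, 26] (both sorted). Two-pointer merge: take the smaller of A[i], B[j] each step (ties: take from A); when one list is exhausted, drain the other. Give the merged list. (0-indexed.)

[2, 6, 8, 9, 17, 21, 26, 31, 39]

[i=0,j=0] A[i]=2<=B[j]=17 take 2 → i++
[i=1,j=0] A[i]=6<=B[j]=17 take 6 → i++
[i=2,j=0] A[i]=8<=B[j]=17 take 8 → i++
[i=3,j=0] A[i]=9<=B[j]=17 take 9 → i++
[i=4,j=0] A[i]=31>B[j]=17 take 17 → j++
[i=4,j=1] A[i]=31>B[j]=21 take 21 → j++
[i=4,j=2] A[i]=31>B[j]=26 take 26 → j++
[i=4,j=3] B done, take A[i]=31 → i++
[i=5,j=3] B done, take A[i]=39 → i++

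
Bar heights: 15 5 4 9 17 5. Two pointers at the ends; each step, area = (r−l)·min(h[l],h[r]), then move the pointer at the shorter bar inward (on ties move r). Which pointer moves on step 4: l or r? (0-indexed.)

l

[0,5] min(15,5)*5=25 best=25 * → r--
[0,4] min(15,17)*4=60 best=60 * → l++
[1,4] min(5,17)*3=15 best=60 → l++
[2,4] min(4,17)*2=8 best=60 → l++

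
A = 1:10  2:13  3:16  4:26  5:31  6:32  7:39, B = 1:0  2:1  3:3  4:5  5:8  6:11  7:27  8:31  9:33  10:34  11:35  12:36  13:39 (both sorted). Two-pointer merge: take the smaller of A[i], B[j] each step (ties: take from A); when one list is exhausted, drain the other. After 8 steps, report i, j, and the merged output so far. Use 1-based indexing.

i=1 j=1: A[i]=10>B[j]=0 take 0, j++
i=1 j=2: A[i]=10>B[j]=1 take 1, j++
i=1 j=3: A[i]=10>B[j]=3 take 3, j++
i=1 j=4: A[i]=10>B[j]=5 take 5, j++
i=1 j=5: A[i]=10>B[j]=8 take 8, j++
i=1 j=6: A[i]=10<=B[j]=11 take 10, i++
i=2 j=6: A[i]=13>B[j]=11 take 11, j++
i=2 j=7: A[i]=13<=B[j]=27 take 13, i++

i=3, j=7, merged so far=[0, 1, 3, 5, 8, 10, 11, 13]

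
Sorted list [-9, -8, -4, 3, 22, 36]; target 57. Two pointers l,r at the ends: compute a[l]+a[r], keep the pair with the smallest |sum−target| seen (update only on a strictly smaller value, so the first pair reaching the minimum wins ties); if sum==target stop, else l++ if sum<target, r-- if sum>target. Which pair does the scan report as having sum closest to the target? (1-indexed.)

l=1 r=6: -9+36=27 d=30 *, l++
l=2 r=6: -8+36=28 d=29 *, l++
l=3 r=6: -4+36=32 d=25 *, l++
l=4 r=6: 3+36=39 d=18 *, l++
l=5 r=6: 22+36=58 d=1 *, r--

pair (22, 36) with sum 58 (|Δ|=1)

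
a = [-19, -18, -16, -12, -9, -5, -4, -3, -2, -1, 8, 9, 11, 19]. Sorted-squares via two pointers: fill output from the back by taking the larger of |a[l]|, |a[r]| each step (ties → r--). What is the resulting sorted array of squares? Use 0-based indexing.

[1, 4, 9, 16, 25, 64, 81, 81, 121, 144, 256, 324, 361, 361]

l=0 r=13: |-19|<=|19| out[13]=361, r--
l=0 r=12: |-19|>|11| out[12]=361, l++
l=1 r=12: |-18|>|11| out[11]=324, l++
l=2 r=12: |-16|>|11| out[10]=256, l++
l=3 r=12: |-12|>|11| out[9]=144, l++
l=4 r=12: |-9|<=|11| out[8]=121, r--
l=4 r=11: |-9|<=|9| out[7]=81, r--
l=4 r=10: |-9|>|8| out[6]=81, l++
l=5 r=10: |-5|<=|8| out[5]=64, r--
l=5 r=9: |-5|>|-1| out[4]=25, l++
l=6 r=9: |-4|>|-1| out[3]=16, l++
l=7 r=9: |-3|>|-1| out[2]=9, l++
l=8 r=9: |-2|>|-1| out[1]=4, l++
l=9 r=9: |-1|<=|-1| out[0]=1, r--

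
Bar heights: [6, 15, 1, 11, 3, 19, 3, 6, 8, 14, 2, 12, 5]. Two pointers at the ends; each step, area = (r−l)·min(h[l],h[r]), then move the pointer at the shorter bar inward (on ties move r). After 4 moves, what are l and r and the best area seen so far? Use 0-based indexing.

[0,12] min(6,5)*12=60 best=60 * → r--
[0,11] min(6,12)*11=66 best=66 * → l++
[1,11] min(15,12)*10=120 best=120 * → r--
[1,10] min(15,2)*9=18 best=120 → r--

l=1, r=9, best area=120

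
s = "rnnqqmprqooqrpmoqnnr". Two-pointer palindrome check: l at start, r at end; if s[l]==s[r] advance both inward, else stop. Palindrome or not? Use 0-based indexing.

not a palindrome (mismatch at 4,15)

[0,19] 'r'=='r' → l++,r--
[1,18] 'n'=='n' → l++,r--
[2,17] 'n'=='n' → l++,r--
[3,16] 'q'=='q' → l++,r--
[4,15] 'q'!='o' → stop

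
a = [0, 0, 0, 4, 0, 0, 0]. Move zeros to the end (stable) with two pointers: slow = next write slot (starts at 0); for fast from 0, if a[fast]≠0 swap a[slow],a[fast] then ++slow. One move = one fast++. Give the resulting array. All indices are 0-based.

(s=0,f=0) a[fast]=0 → fast++
(s=0,f=1) a[fast]=0 → fast++
(s=0,f=2) a[fast]=0 → fast++
(s=0,f=3) a[fast]=4≠0 swap→a[0]=4 → slow++,fast++
(s=1,f=4) a[fast]=0 → fast++
(s=1,f=5) a[fast]=0 → fast++
(s=1,f=6) a[fast]=0 → fast++

[4, 0, 0, 0, 0, 0, 0]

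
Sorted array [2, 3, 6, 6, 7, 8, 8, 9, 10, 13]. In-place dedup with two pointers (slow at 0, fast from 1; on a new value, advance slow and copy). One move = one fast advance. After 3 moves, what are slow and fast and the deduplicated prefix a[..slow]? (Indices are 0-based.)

slow=2, fast=4, prefix=[2, 3, 6]

(s=0,f=1) a[fast]=3≠a[slow]=2 write a[1]=3 → slow++,fast++
(s=1,f=2) a[fast]=6≠a[slow]=3 write a[2]=6 → slow++,fast++
(s=2,f=3) a[fast]=6=a[slow] dup → fast++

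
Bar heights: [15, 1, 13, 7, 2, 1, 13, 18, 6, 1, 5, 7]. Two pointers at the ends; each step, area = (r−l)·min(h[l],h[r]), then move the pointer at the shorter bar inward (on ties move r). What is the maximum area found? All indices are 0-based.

max area = 105

[0,11] min(15,7)*11=77 best=77 * → r--
[0,10] min(15,5)*10=50 best=77 → r--
[0,9] min(15,1)*9=9 best=77 → r--
[0,8] min(15,6)*8=48 best=77 → r--
[0,7] min(15,18)*7=105 best=105 * → l++
[1,7] min(1,18)*6=6 best=105 → l++
[2,7] min(13,18)*5=65 best=105 → l++
[3,7] min(7,18)*4=28 best=105 → l++
[4,7] min(2,18)*3=6 best=105 → l++
[5,7] min(1,18)*2=2 best=105 → l++
[6,7] min(13,18)*1=13 best=105 → l++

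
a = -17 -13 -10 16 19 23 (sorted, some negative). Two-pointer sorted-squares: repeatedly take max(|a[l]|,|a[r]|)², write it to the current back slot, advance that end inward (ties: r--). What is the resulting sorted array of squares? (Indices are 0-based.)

l=0 r=5: |-17|<=|23| out[5]=529, r--
l=0 r=4: |-17|<=|19| out[4]=361, r--
l=0 r=3: |-17|>|16| out[3]=289, l++
l=1 r=3: |-13|<=|16| out[2]=256, r--
l=1 r=2: |-13|>|-10| out[1]=169, l++
l=2 r=2: |-10|<=|-10| out[0]=100, r--

[100, 169, 256, 289, 361, 529]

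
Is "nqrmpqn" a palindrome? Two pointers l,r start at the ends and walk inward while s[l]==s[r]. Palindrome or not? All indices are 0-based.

[0,6] 'n'=='n' → l++,r--
[1,5] 'q'=='q' → l++,r--
[2,4] 'r'!='p' → stop

not a palindrome (mismatch at 2,4)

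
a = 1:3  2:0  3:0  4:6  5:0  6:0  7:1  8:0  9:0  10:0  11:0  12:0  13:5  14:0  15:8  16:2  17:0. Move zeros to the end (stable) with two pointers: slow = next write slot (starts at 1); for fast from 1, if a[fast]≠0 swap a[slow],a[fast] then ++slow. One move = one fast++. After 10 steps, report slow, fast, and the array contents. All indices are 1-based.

slow=4, fast=11, a=[3, 6, 1, 0, 0, 0, 0, 0, 0, 0, 0, 0, 5, 0, 8, 2, 0]

(s=1,f=1) a[fast]=3≠0 swap→a[1]=3 → slow++,fast++
(s=2,f=2) a[fast]=0 → fast++
(s=2,f=3) a[fast]=0 → fast++
(s=2,f=4) a[fast]=6≠0 swap→a[2]=6 → slow++,fast++
(s=3,f=5) a[fast]=0 → fast++
(s=3,f=6) a[fast]=0 → fast++
(s=3,f=7) a[fast]=1≠0 swap→a[3]=1 → slow++,fast++
(s=4,f=8) a[fast]=0 → fast++
(s=4,f=9) a[fast]=0 → fast++
(s=4,f=10) a[fast]=0 → fast++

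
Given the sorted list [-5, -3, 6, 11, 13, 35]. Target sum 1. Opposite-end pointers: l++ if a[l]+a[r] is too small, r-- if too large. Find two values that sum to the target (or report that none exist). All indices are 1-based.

l=1 r=6: -5+35=30 >1, r--
l=1 r=5: -5+13=8 >1, r--
l=1 r=4: -5+11=6 >1, r--
l=1 r=3: -5+6=1, found

(-5, 6)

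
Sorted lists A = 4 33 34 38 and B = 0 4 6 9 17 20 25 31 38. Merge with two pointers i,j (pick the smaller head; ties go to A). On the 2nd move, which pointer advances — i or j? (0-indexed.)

i

[i=0,j=0] A[i]=4>B[j]=0 take 0 → j++
[i=0,j=1] A[i]=4<=B[j]=4 take 4 → i++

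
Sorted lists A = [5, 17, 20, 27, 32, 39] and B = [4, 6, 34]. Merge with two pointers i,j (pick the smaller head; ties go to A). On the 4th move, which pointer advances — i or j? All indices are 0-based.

i

[i=0,j=0] A[i]=5>B[j]=4 take 4 → j++
[i=0,j=1] A[i]=5<=B[j]=6 take 5 → i++
[i=1,j=1] A[i]=17>B[j]=6 take 6 → j++
[i=1,j=2] A[i]=17<=B[j]=34 take 17 → i++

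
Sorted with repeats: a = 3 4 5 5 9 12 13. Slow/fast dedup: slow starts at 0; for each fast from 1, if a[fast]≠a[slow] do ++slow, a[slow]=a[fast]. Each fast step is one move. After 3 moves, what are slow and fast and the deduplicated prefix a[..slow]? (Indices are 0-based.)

slow=2, fast=4, prefix=[3, 4, 5]

slow=0 fast=1: a[fast]=4≠a[slow]=3 write a[1]=4, slow++,fast++
slow=1 fast=2: a[fast]=5≠a[slow]=4 write a[2]=5, slow++,fast++
slow=2 fast=3: a[fast]=5=a[slow] dup, fast++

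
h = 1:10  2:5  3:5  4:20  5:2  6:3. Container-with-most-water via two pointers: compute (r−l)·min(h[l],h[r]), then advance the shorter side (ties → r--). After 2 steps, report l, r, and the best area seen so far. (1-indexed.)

[1,6] min(10,3)*5=15 best=15 * → r--
[1,5] min(10,2)*4=8 best=15 → r--

l=1, r=4, best area=15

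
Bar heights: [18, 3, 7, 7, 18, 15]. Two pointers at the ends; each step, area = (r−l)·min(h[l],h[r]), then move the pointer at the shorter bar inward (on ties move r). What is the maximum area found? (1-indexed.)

l=1 r=6: min(18,15)*5=75 best=75 *, r--
l=1 r=5: min(18,18)*4=72 best=75, r--
l=1 r=4: min(18,7)*3=21 best=75, r--
l=1 r=3: min(18,7)*2=14 best=75, r--
l=1 r=2: min(18,3)*1=3 best=75, r--

max area = 75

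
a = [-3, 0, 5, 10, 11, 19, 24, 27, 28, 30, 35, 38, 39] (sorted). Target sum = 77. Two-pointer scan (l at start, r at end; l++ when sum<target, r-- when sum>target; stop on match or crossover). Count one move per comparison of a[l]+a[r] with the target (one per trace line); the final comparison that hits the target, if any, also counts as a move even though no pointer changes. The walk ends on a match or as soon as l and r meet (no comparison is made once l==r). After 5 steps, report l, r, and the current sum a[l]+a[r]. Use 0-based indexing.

l=5, r=12, sum=58

l=0 r=12: -3+39=36 <77, l++
l=1 r=12: 0+39=39 <77, l++
l=2 r=12: 5+39=44 <77, l++
l=3 r=12: 10+39=49 <77, l++
l=4 r=12: 11+39=50 <77, l++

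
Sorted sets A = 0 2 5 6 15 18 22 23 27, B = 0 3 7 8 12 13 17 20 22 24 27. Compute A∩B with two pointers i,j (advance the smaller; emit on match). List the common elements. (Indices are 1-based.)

intersection = [0, 22, 27]

i=1 j=1: 0==0 emit, i++,j++
i=2 j=2: 2<3, i++
i=3 j=2: 5>3, j++
i=3 j=3: 5<7, i++
i=4 j=3: 6<7, i++
i=5 j=3: 15>7, j++
i=5 j=4: 15>8, j++
i=5 j=5: 15>12, j++
i=5 j=6: 15>13, j++
i=5 j=7: 15<17, i++
i=6 j=7: 18>17, j++
i=6 j=8: 18<20, i++
i=7 j=8: 22>20, j++
i=7 j=9: 22==22 emit, i++,j++
i=8 j=10: 23<24, i++
i=9 j=10: 27>24, j++
i=9 j=11: 27==27 emit, i++,j++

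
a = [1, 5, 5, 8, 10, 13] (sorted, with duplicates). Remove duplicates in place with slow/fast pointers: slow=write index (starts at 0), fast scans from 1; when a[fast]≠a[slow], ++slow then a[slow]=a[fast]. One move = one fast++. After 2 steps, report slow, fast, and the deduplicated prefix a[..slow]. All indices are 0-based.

slow=1, fast=3, prefix=[1, 5]

(s=0,f=1) a[fast]=5≠a[slow]=1 write a[1]=5 → slow++,fast++
(s=1,f=2) a[fast]=5=a[slow] dup → fast++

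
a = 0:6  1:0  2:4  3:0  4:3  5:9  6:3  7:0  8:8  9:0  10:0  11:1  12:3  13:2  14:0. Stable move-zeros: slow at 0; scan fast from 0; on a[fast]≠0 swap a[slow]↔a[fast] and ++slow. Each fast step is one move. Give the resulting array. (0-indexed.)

slow=0 fast=0: a[fast]=6≠0 swap→a[0]=6, slow++,fast++
slow=1 fast=1: a[fast]=0, fast++
slow=1 fast=2: a[fast]=4≠0 swap→a[1]=4, slow++,fast++
slow=2 fast=3: a[fast]=0, fast++
slow=2 fast=4: a[fast]=3≠0 swap→a[2]=3, slow++,fast++
slow=3 fast=5: a[fast]=9≠0 swap→a[3]=9, slow++,fast++
slow=4 fast=6: a[fast]=3≠0 swap→a[4]=3, slow++,fast++
slow=5 fast=7: a[fast]=0, fast++
slow=5 fast=8: a[fast]=8≠0 swap→a[5]=8, slow++,fast++
slow=6 fast=9: a[fast]=0, fast++
slow=6 fast=10: a[fast]=0, fast++
slow=6 fast=11: a[fast]=1≠0 swap→a[6]=1, slow++,fast++
slow=7 fast=12: a[fast]=3≠0 swap→a[7]=3, slow++,fast++
slow=8 fast=13: a[fast]=2≠0 swap→a[8]=2, slow++,fast++
slow=9 fast=14: a[fast]=0, fast++

[6, 4, 3, 9, 3, 8, 1, 3, 2, 0, 0, 0, 0, 0, 0]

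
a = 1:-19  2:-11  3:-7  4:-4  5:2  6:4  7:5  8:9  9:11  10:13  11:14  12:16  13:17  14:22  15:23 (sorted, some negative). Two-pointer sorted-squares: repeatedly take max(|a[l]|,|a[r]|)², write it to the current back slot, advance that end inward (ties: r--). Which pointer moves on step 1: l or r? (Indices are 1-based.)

l=1 r=15: |-19|<=|23| out[15]=529, r--

r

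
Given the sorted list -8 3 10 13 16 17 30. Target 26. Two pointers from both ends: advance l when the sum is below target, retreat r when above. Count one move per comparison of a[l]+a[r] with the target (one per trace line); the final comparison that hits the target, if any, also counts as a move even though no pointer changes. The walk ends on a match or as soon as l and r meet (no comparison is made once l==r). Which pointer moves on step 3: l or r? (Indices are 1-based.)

l

l=1 r=7: -8+30=22 <26, l++
l=2 r=7: 3+30=33 >26, r--
l=2 r=6: 3+17=20 <26, l++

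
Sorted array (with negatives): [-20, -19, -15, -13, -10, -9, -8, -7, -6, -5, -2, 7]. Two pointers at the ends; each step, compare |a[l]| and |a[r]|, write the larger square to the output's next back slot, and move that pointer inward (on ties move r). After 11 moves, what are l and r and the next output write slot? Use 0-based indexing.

l=10, r=10, next write slot=0

l=0 r=11: |-20|>|7| out[11]=400, l++
l=1 r=11: |-19|>|7| out[10]=361, l++
l=2 r=11: |-15|>|7| out[9]=225, l++
l=3 r=11: |-13|>|7| out[8]=169, l++
l=4 r=11: |-10|>|7| out[7]=100, l++
l=5 r=11: |-9|>|7| out[6]=81, l++
l=6 r=11: |-8|>|7| out[5]=64, l++
l=7 r=11: |-7|<=|7| out[4]=49, r--
l=7 r=10: |-7|>|-2| out[3]=49, l++
l=8 r=10: |-6|>|-2| out[2]=36, l++
l=9 r=10: |-5|>|-2| out[1]=25, l++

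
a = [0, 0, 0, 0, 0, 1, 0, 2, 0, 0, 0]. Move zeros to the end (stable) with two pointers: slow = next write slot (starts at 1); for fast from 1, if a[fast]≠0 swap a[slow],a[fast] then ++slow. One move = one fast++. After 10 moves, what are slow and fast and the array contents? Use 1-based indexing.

(s=1,f=1) a[fast]=0 → fast++
(s=1,f=2) a[fast]=0 → fast++
(s=1,f=3) a[fast]=0 → fast++
(s=1,f=4) a[fast]=0 → fast++
(s=1,f=5) a[fast]=0 → fast++
(s=1,f=6) a[fast]=1≠0 swap→a[1]=1 → slow++,fast++
(s=2,f=7) a[fast]=0 → fast++
(s=2,f=8) a[fast]=2≠0 swap→a[2]=2 → slow++,fast++
(s=3,f=9) a[fast]=0 → fast++
(s=3,f=10) a[fast]=0 → fast++

slow=3, fast=11, a=[1, 2, 0, 0, 0, 0, 0, 0, 0, 0, 0]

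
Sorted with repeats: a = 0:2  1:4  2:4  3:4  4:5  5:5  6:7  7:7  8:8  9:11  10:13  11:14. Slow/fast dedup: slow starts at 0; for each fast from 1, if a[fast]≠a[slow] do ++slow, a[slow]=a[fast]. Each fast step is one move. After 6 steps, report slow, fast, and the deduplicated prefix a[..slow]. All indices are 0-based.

slow=3, fast=7, prefix=[2, 4, 5, 7]

slow=0 fast=1: a[fast]=4≠a[slow]=2 write a[1]=4, slow++,fast++
slow=1 fast=2: a[fast]=4=a[slow] dup, fast++
slow=1 fast=3: a[fast]=4=a[slow] dup, fast++
slow=1 fast=4: a[fast]=5≠a[slow]=4 write a[2]=5, slow++,fast++
slow=2 fast=5: a[fast]=5=a[slow] dup, fast++
slow=2 fast=6: a[fast]=7≠a[slow]=5 write a[3]=7, slow++,fast++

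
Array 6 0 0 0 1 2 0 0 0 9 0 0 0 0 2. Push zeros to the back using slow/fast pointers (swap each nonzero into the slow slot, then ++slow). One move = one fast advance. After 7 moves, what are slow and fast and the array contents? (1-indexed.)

(s=1,f=1) a[fast]=6≠0 swap→a[1]=6 → slow++,fast++
(s=2,f=2) a[fast]=0 → fast++
(s=2,f=3) a[fast]=0 → fast++
(s=2,f=4) a[fast]=0 → fast++
(s=2,f=5) a[fast]=1≠0 swap→a[2]=1 → slow++,fast++
(s=3,f=6) a[fast]=2≠0 swap→a[3]=2 → slow++,fast++
(s=4,f=7) a[fast]=0 → fast++

slow=4, fast=8, a=[6, 1, 2, 0, 0, 0, 0, 0, 0, 9, 0, 0, 0, 0, 2]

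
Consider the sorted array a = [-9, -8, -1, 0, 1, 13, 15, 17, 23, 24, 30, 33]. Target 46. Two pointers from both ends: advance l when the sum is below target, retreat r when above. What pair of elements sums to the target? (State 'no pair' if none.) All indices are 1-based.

l=1 r=12: -9+33=24 <46, l++
l=2 r=12: -8+33=25 <46, l++
l=3 r=12: -1+33=32 <46, l++
l=4 r=12: 0+33=33 <46, l++
l=5 r=12: 1+33=34 <46, l++
l=6 r=12: 13+33=46, found

(13, 33)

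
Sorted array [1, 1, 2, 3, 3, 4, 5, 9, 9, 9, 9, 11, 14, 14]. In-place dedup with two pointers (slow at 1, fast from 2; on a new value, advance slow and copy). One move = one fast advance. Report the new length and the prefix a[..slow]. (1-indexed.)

(s=1,f=2) a[fast]=1=a[slow] dup → fast++
(s=1,f=3) a[fast]=2≠a[slow]=1 write a[2]=2 → slow++,fast++
(s=2,f=4) a[fast]=3≠a[slow]=2 write a[3]=3 → slow++,fast++
(s=3,f=5) a[fast]=3=a[slow] dup → fast++
(s=3,f=6) a[fast]=4≠a[slow]=3 write a[4]=4 → slow++,fast++
(s=4,f=7) a[fast]=5≠a[slow]=4 write a[5]=5 → slow++,fast++
(s=5,f=8) a[fast]=9≠a[slow]=5 write a[6]=9 → slow++,fast++
(s=6,f=9) a[fast]=9=a[slow] dup → fast++
(s=6,f=10) a[fast]=9=a[slow] dup → fast++
(s=6,f=11) a[fast]=9=a[slow] dup → fast++
(s=6,f=12) a[fast]=11≠a[slow]=9 write a[7]=11 → slow++,fast++
(s=7,f=13) a[fast]=14≠a[slow]=11 write a[8]=14 → slow++,fast++
(s=8,f=14) a[fast]=14=a[slow] dup → fast++

length 8; prefix = [1, 2, 3, 4, 5, 9, 11, 14]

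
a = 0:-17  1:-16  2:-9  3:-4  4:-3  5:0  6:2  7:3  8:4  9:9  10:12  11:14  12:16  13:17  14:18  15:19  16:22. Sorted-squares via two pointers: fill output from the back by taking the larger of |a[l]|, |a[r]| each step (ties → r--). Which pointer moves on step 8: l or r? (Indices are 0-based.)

l=0 r=16: |-17|<=|22| out[16]=484, r--
l=0 r=15: |-17|<=|19| out[15]=361, r--
l=0 r=14: |-17|<=|18| out[14]=324, r--
l=0 r=13: |-17|<=|17| out[13]=289, r--
l=0 r=12: |-17|>|16| out[12]=289, l++
l=1 r=12: |-16|<=|16| out[11]=256, r--
l=1 r=11: |-16|>|14| out[10]=256, l++
l=2 r=11: |-9|<=|14| out[9]=196, r--

r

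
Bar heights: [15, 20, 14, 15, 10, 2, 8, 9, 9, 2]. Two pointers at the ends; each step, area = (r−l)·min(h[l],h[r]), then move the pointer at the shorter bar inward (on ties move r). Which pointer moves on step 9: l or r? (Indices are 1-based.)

l

l=1 r=10: min(15,2)*9=18 best=18 *, r--
l=1 r=9: min(15,9)*8=72 best=72 *, r--
l=1 r=8: min(15,9)*7=63 best=72, r--
l=1 r=7: min(15,8)*6=48 best=72, r--
l=1 r=6: min(15,2)*5=10 best=72, r--
l=1 r=5: min(15,10)*4=40 best=72, r--
l=1 r=4: min(15,15)*3=45 best=72, r--
l=1 r=3: min(15,14)*2=28 best=72, r--
l=1 r=2: min(15,20)*1=15 best=72, l++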